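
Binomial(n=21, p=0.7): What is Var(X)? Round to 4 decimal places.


Var = n*p*(1-p) = 21 * 0.7 * 0.3 = 4.41

4.4100


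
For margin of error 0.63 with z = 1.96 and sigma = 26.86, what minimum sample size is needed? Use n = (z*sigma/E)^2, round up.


z*sigma/E = 1.96 * 26.86 / 0.63 = 18802/225 ≈ 83.564444
(z*sigma/E)^2 ≈ 6983.016375
round up: n = 6984

6984


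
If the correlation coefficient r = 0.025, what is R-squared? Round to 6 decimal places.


R^2 = r^2 = (0.025)^2 = 0.000625

0.000625


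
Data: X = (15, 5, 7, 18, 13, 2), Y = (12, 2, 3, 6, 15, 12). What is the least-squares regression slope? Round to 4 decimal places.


b = sum((xi-xbar)(yi-ybar)) / sum((xi-xbar)^2)
n = 6, xbar = 60/6 = 10, ybar = 50/6 = 25/3 ≈ 8.333333
Sxy = sum((xi-xbar)(yi-ybar)) = 38
Sxx = sum((xi-xbar)^2) = 196
b = Sxy / Sxx = 19/98 ≈ 0.193878

0.1939


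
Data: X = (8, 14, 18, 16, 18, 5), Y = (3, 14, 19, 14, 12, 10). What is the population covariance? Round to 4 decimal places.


Cov = (1/n)*sum((xi-xbar)(yi-ybar))
n = 6, xbar = 79/6 ≈ 13.166667, ybar = 72/6 = 12
sum((xi-xbar)(yi-ybar)) = 104
Cov = 104 / 6 = 52/3 ≈ 17.333333

17.3333


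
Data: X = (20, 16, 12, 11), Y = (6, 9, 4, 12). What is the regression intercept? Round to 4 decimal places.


a = ybar - b*xbar, where b = sum((xi-xbar)(yi-ybar)) / sum((xi-xbar)^2)
n = 4, xbar = 59/4 = 14.75, ybar = 31/4 = 7.75
Sxy = sum((xi-xbar)(yi-ybar)) = -13.25
Sxx = sum((xi-xbar)^2) = 50.75
b = Sxy / Sxx = -53/203 ≈ -0.261084
a = 7.75 - (-0.261084) * 14.75 = 2355/203 ≈ 11.600985

11.6010


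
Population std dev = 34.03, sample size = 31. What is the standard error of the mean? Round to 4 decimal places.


SE = sigma / sqrt(n)
sqrt(31) ≈ 5.567764
SE = 34.03 / 5.567764 ≈ 6.111968

6.1120


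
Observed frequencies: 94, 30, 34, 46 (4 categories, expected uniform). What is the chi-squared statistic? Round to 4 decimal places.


chi2 = sum((O-E)^2/E), E = total/4
total = 204, E = 204/4 = 51
(94 - 51)^2 / 51 = 1849 / 51 = 1849/51 ≈ 36.254902
(30 - 51)^2 / 51 = 441 / 51 = 147/17 ≈ 8.647059
(34 - 51)^2 / 51 = 289 / 51 = 17/3 ≈ 5.666667
(46 - 51)^2 / 51 = 25 / 51 = 25/51 ≈ 0.490196
chi2 = 868/17 ≈ 51.058824

51.0588


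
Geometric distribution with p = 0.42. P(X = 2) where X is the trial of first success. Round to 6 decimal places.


P = (1-p)^(k-1) * p
(1-p)^(k-1) = 0.58^1 = 0.58
P = 0.58 * 0.42 = 0.2436

0.243600


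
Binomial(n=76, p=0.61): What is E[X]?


E[X] = n*p = 76 * 0.61 = 46.36

46.36


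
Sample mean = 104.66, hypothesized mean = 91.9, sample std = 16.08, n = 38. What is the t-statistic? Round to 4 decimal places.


t = (xbar - mu0) / (s/sqrt(n))
xbar - mu0 = 104.66 - 91.9 = 12.76
sqrt(38) ≈ 6.16441400
s/sqrt(n) = 16.08 / 6.16441400 ≈ 2.60852045
t = 12.76 / 2.60852045 ≈ 4.891662

4.8917


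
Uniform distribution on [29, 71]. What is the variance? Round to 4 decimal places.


Var = (b-a)^2 / 12
(b-a)^2 = (71 - 29)^2 = 1764
Var = 1764/12 = 147

147.0000


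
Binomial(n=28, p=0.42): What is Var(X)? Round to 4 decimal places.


Var = n*p*(1-p) = 28 * 0.42 * 0.58 = 6.8208

6.8208


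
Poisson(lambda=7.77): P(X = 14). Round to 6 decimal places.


P = e^(-lam) * lam^k / k!
e^(-7.77) ≈ 0.0004222133
lam^k = 7.77^14 ≈ 2923440527118.382740
k! = 14! = 87178291200
P = 0.0004222133 * 2923440527118.382740 / 87178291200 ≈ 0.014159

0.014159


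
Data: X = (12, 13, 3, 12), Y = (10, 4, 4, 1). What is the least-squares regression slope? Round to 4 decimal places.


b = sum((xi-xbar)(yi-ybar)) / sum((xi-xbar)^2)
n = 4, xbar = 40/4 = 10, ybar = 19/4 = 4.75
Sxy = sum((xi-xbar)(yi-ybar)) = 6
Sxx = sum((xi-xbar)^2) = 66
b = Sxy / Sxx = 1/11 ≈ 0.090909

0.0909


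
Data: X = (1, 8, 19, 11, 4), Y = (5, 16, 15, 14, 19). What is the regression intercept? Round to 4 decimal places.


a = ybar - b*xbar, where b = sum((xi-xbar)(yi-ybar)) / sum((xi-xbar)^2)
n = 5, xbar = 43/5 = 8.6, ybar = 69/5 = 13.8
Sxy = sum((xi-xbar)(yi-ybar)) = 54.6
Sxx = sum((xi-xbar)^2) = 193.2
b = Sxy / Sxx = 13/46 ≈ 0.282609
a = 13.8 - 0.282609 * 8.6 = 523/46 ≈ 11.369565

11.3696


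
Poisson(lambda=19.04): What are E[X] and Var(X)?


E[X] = Var(X) = lambda = 19.04

19.04, 19.04


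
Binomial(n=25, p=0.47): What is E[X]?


E[X] = n*p = 25 * 0.47 = 11.75

11.75


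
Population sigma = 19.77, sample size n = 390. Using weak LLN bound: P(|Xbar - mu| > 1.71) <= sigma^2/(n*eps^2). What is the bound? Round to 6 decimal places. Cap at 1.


bound = min(1, sigma^2/(n*eps^2))
sigma^2 = 19.77^2 = 390.8529
n*eps^2 = 390 * 1.71^2 = 390 * 2.9241 = 1140.399
sigma^2/(n*eps^2) = 390.8529 / 1140.399 ≈ 0.34273346

0.342733


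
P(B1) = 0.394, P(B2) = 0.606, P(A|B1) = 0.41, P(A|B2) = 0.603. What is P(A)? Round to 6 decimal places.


P(A) = P(A|B1)*P(B1) + P(A|B2)*P(B2)
P(A|B1)*P(B1) = 0.41 * 0.394 = 0.16154
P(A|B2)*P(B2) = 0.603 * 0.606 = 0.365418
P(A) = 0.16154 + 0.365418 = 0.526958

0.526958


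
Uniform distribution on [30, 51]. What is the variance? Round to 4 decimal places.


Var = (b-a)^2 / 12
(b-a)^2 = (51 - 30)^2 = 441
Var = 441/12 = 36.75

36.7500


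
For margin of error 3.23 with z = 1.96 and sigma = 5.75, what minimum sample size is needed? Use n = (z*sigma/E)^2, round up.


z*sigma/E = 1.96 * 5.75 / 3.23 = 1127/323 ≈ 3.489164
(z*sigma/E)^2 ≈ 12.174266
round up: n = 13

13


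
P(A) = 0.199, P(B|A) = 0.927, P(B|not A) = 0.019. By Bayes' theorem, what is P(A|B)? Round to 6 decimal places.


P(A|B) = P(B|A)*P(A) / P(B), P(B) = P(B|A)*P(A) + P(B|not A)*P(not A)
P(B|A)*P(A) = 0.927 * 0.199 = 0.184473
P(B|not A)*P(not A) = 0.019 * 0.801 = 0.015219
P(B) = 0.184473 + 0.015219 = 0.199692
P(A|B) = 0.184473 / 0.199692 ≈ 0.92378763

0.923788


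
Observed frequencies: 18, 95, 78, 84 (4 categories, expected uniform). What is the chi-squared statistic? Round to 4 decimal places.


chi2 = sum((O-E)^2/E), E = total/4
total = 275, E = 275/4 = 68.75
(18 - 68.75)^2 / 68.75 = 2575.5625 / 68.75 = 41209/1100 ≈ 37.462727
(95 - 68.75)^2 / 68.75 = 689.0625 / 68.75 = 441/44 ≈ 10.022727
(78 - 68.75)^2 / 68.75 = 85.5625 / 68.75 = 1369/1100 ≈ 1.244545
(84 - 68.75)^2 / 68.75 = 232.5625 / 68.75 = 3721/1100 ≈ 3.382727
chi2 = 14331/275 ≈ 52.112727

52.1127


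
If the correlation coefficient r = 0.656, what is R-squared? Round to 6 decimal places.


R^2 = r^2 = (0.656)^2 = 0.430336

0.430336


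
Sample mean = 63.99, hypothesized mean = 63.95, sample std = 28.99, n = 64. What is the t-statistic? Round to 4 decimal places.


t = (xbar - mu0) / (s/sqrt(n))
xbar - mu0 = 63.99 - 63.95 = 0.04
sqrt(64) = 8
s/sqrt(n) = 28.99 / 8 = 3.62375
t = 0.04 / 3.62375 = 32/2899 ≈ 0.011038

0.0110


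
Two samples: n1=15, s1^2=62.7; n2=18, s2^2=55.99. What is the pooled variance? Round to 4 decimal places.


sp^2 = ((n1-1)*s1^2 + (n2-1)*s2^2)/(n1+n2-2)
(n1-1)*s1^2 = 14 * 62.7 = 877.8
(n2-1)*s2^2 = 17 * 55.99 = 951.83
numerator = 877.8 + 951.83 = 1829.63
n1+n2-2 = 31
sp^2 = 1829.63 / 31 = 182963/3100 ≈ 59.020323

59.0203


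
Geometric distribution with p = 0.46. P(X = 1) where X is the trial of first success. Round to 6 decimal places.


P = (1-p)^(k-1) * p
(1-p)^(k-1) = 0.54^0 = 1
P = 1 * 0.46 = 0.46

0.460000


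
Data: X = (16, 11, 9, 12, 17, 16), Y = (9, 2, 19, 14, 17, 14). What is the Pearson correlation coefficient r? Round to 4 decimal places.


r = sum((xi-xbar)(yi-ybar)) / sqrt(sum((xi-xbar)^2) * sum((yi-ybar)^2))
n = 6, xbar = 81/6 = 13.5, ybar = 75/6 = 12.5
Sxy = sum((xi-xbar)(yi-ybar)) = 5.5
Sxx = sum((xi-xbar)^2) = 53.5
Syy = sum((yi-ybar)^2) = 189.5
sqrt(Sxx*Syy) ≈ 100.688877
r = Sxy / sqrt(Sxx*Syy) = 5.5 / 100.688877 ≈ 0.054624

0.0546


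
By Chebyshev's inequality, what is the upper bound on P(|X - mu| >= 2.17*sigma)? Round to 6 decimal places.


P <= 1/k^2
k^2 = 2.17^2 = 4.7089
1/k^2 = 1 / 4.7089 ≈ 0.21236382

0.212364


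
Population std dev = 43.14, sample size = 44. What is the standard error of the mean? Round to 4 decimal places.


SE = sigma / sqrt(n)
sqrt(44) ≈ 6.633250
SE = 43.14 / 6.633250 ≈ 6.503600

6.5036


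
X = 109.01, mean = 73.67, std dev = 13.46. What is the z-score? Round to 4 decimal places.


z = (X - mu) / sigma
X - mu = 109.01 - 73.67 = 35.34
z = 35.34 / 13.46 = 1767/673 ≈ 2.625557

2.6256


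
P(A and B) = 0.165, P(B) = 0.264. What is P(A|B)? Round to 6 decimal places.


P(A|B) = P(A and B) / P(B) = 0.165 / 0.264 = 0.625

0.625000


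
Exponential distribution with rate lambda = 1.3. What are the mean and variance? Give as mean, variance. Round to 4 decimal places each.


mean = 1/lam, var = 1/lam^2
mean = 1 / 1.3 = 10/13 ≈ 0.769231
lam^2 = 1.3^2 = 1.69
var = 1 / 1.69 = 100/169 ≈ 0.591716

0.7692, 0.5917


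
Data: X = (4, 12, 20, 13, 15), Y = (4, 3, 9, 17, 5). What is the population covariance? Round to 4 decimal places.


Cov = (1/n)*sum((xi-xbar)(yi-ybar))
n = 5, xbar = 64/5 = 12.8, ybar = 38/5 = 7.6
sum((xi-xbar)(yi-ybar)) = 41.6
Cov = 41.6 / 5 = 8.32

8.3200


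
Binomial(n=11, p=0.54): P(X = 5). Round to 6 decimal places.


P = C(n,k) * p^k * (1-p)^(n-k)
C(11,5) = 462
p^k = 0.54^5 ≈ 0.04591650
(1-p)^(n-k) = 0.46^6 ≈ 0.009474297
P = 462 * 0.04591650 * 0.009474297 ≈ 0.200982

0.200982


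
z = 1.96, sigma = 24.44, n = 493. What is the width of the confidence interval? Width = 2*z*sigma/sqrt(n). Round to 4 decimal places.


width = 2*z*sigma/sqrt(n)
2*z*sigma = 2 * 1.96 * 24.44 = 95.8048
sqrt(493) ≈ 22.203603
width = 95.8048 / 22.203603 ≈ 4.314831

4.3148


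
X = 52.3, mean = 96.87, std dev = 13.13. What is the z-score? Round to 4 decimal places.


z = (X - mu) / sigma
X - mu = 52.3 - 96.87 = -44.57
z = -44.57 / 13.13 = -4457/1313 ≈ -3.394516

-3.3945


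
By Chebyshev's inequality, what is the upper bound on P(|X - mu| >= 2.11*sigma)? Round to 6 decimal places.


P <= 1/k^2
k^2 = 2.11^2 = 4.4521
1/k^2 = 1 / 4.4521 ≈ 0.22461310

0.224613


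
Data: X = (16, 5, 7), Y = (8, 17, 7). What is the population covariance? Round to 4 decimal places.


Cov = (1/n)*sum((xi-xbar)(yi-ybar))
n = 3, xbar = 28/3 ≈ 9.333333, ybar = 32/3 ≈ 10.666667
sum((xi-xbar)(yi-ybar)) = -110/3 ≈ -36.666667
Cov = -36.666667 / 3 = -110/9 ≈ -12.222222

-12.2222


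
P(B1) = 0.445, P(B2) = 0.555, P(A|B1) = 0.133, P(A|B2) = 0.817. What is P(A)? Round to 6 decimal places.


P(A) = P(A|B1)*P(B1) + P(A|B2)*P(B2)
P(A|B1)*P(B1) = 0.133 * 0.445 = 0.059185
P(A|B2)*P(B2) = 0.817 * 0.555 = 0.453435
P(A) = 0.059185 + 0.453435 = 0.51262

0.512620


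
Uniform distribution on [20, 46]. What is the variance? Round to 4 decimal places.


Var = (b-a)^2 / 12
(b-a)^2 = (46 - 20)^2 = 676
Var = 676/12 ≈ 56.333333

56.3333


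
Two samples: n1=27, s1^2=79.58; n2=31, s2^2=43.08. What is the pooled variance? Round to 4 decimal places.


sp^2 = ((n1-1)*s1^2 + (n2-1)*s2^2)/(n1+n2-2)
(n1-1)*s1^2 = 26 * 79.58 = 2069.08
(n2-1)*s2^2 = 30 * 43.08 = 1292.4
numerator = 2069.08 + 1292.4 = 3361.48
n1+n2-2 = 56
sp^2 = 3361.48 / 56 = 84037/1400 ≈ 60.026429

60.0264


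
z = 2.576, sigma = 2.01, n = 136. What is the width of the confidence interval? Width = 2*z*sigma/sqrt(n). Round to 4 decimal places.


width = 2*z*sigma/sqrt(n)
2*z*sigma = 2 * 2.576 * 2.01 = 10.35552
sqrt(136) ≈ 11.661904
width = 10.35552 / 11.661904 ≈ 0.887979

0.8880


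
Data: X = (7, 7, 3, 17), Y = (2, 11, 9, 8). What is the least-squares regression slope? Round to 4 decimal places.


b = sum((xi-xbar)(yi-ybar)) / sum((xi-xbar)^2)
n = 4, xbar = 34/4 = 8.5, ybar = 30/4 = 7.5
Sxy = sum((xi-xbar)(yi-ybar)) = -1
Sxx = sum((xi-xbar)^2) = 107
b = Sxy / Sxx = -1/107 ≈ -0.009346

-0.0093


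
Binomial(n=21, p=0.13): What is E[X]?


E[X] = n*p = 21 * 0.13 = 2.73

2.73


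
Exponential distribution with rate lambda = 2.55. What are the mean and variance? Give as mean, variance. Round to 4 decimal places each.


mean = 1/lam, var = 1/lam^2
mean = 1 / 2.55 = 20/51 ≈ 0.392157
lam^2 = 2.55^2 = 6.5025
var = 1 / 6.5025 = 400/2601 ≈ 0.153787

0.3922, 0.1538


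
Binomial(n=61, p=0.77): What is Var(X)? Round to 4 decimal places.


Var = n*p*(1-p) = 61 * 0.77 * 0.23 = 10.8031

10.8031


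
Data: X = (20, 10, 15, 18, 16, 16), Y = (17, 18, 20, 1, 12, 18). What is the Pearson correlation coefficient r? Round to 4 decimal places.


r = sum((xi-xbar)(yi-ybar)) / sqrt(sum((xi-xbar)^2) * sum((yi-ybar)^2))
n = 6, xbar = 95/6 ≈ 15.833333, ybar = 86/6 = 43/3 ≈ 14.333333
Sxy = sum((xi-xbar)(yi-ybar)) = -131/3 ≈ -43.666667
Sxx = sum((xi-xbar)^2) = 341/6 ≈ 56.833333
Syy = sum((yi-ybar)^2) = 748/3 ≈ 249.333333
sqrt(Sxx*Syy) ≈ 119.039676
r = Sxy / sqrt(Sxx*Syy) = -43.666667 / 119.039676 ≈ -0.366824

-0.3668


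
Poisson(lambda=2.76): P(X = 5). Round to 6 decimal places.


P = e^(-lam) * lam^k / k!
e^(-2.76) ≈ 0.06329177
lam^k = 2.76^5 ≈ 160.156810
k! = 5! = 120
P = 0.06329177 * 160.156810 / 120 ≈ 0.084472

0.084472


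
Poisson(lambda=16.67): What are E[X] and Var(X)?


E[X] = Var(X) = lambda = 16.67

16.67, 16.67


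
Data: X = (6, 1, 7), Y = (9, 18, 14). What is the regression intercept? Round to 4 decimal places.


a = ybar - b*xbar, where b = sum((xi-xbar)(yi-ybar)) / sum((xi-xbar)^2)
n = 3, xbar = 14/3 ≈ 4.666667, ybar = 41/3 ≈ 13.666667
Sxy = sum((xi-xbar)(yi-ybar)) = -64/3 ≈ -21.333333
Sxx = sum((xi-xbar)^2) = 62/3 ≈ 20.666667
b = Sxy / Sxx = -32/31 ≈ -1.032258
a = 13.666667 - (-1.032258) * 4.666667 = 573/31 ≈ 18.483871

18.4839


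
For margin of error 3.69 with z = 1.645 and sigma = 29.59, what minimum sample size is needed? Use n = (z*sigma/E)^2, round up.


z*sigma/E = 1.645 * 29.59 / 3.69 ≈ 13.191206
(z*sigma/E)^2 ≈ 174.007915
round up: n = 175

175


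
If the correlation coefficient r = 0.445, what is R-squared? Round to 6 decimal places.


R^2 = r^2 = (0.445)^2 = 0.198025

0.198025


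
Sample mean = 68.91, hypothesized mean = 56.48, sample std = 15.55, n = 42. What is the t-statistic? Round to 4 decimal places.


t = (xbar - mu0) / (s/sqrt(n))
xbar - mu0 = 68.91 - 56.48 = 12.43
sqrt(42) ≈ 6.48074070
s/sqrt(n) = 15.55 / 6.48074070 ≈ 2.39941709
t = 12.43 / 2.39941709 ≈ 5.180425

5.1804


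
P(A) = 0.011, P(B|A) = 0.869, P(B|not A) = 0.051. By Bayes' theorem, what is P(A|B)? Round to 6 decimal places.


P(A|B) = P(B|A)*P(A) / P(B), P(B) = P(B|A)*P(A) + P(B|not A)*P(not A)
P(B|A)*P(A) = 0.869 * 0.011 = 0.009559
P(B|not A)*P(not A) = 0.051 * 0.989 = 0.050439
P(B) = 0.009559 + 0.050439 = 0.059998
P(A|B) = 0.009559 / 0.059998 ≈ 0.15932198

0.159322


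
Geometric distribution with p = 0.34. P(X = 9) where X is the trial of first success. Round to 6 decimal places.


P = (1-p)^(k-1) * p
(1-p)^(k-1) = 0.66^8 ≈ 0.03600406
P = 0.03600406 * 0.34 ≈ 0.01224138

0.012241


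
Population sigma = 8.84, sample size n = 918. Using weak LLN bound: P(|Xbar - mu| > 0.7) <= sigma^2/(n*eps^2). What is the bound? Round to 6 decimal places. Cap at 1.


bound = min(1, sigma^2/(n*eps^2))
sigma^2 = 8.84^2 = 78.1456
n*eps^2 = 918 * 0.7^2 = 918 * 0.49 = 449.82
sigma^2/(n*eps^2) = 78.1456 / 449.82 ≈ 0.17372638

0.173726


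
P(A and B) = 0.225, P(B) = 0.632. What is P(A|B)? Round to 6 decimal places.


P(A|B) = P(A and B) / P(B) = 0.225 / 0.632 = 225/632 ≈ 0.35601266

0.356013


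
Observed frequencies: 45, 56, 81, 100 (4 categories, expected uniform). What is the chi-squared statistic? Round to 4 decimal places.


chi2 = sum((O-E)^2/E), E = total/4
total = 282, E = 282/4 = 70.5
(45 - 70.5)^2 / 70.5 = 650.25 / 70.5 = 867/94 ≈ 9.223404
(56 - 70.5)^2 / 70.5 = 210.25 / 70.5 = 841/282 ≈ 2.982270
(81 - 70.5)^2 / 70.5 = 110.25 / 70.5 = 147/94 ≈ 1.563830
(100 - 70.5)^2 / 70.5 = 870.25 / 70.5 = 3481/282 ≈ 12.343972
chi2 = 3682/141 ≈ 26.113475

26.1135


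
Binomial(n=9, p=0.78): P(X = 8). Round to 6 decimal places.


P = C(n,k) * p^k * (1-p)^(n-k)
C(9,8) = 9
p^k = 0.78^8 ≈ 0.1370114
(1-p)^(n-k) = 0.22^1 = 0.22
P = 9 * 0.1370114 * 0.22 ≈ 0.271283

0.271283


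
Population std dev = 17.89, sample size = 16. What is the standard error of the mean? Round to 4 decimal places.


SE = sigma / sqrt(n)
sqrt(16) = 4
SE = 17.89 / 4 = 4.4725

4.4725


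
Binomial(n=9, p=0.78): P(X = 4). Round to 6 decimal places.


P = C(n,k) * p^k * (1-p)^(n-k)
C(9,4) = 126
p^k = 0.78^4 ≈ 0.3701506
(1-p)^(n-k) = 0.22^5 = 0.0005153632
P = 126 * 0.3701506 * 0.0005153632 ≈ 0.024036

0.024036


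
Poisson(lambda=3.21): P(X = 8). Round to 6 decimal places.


P = e^(-lam) * lam^k / k!
e^(-3.21) ≈ 0.04035661
lam^k = 3.21^8 ≈ 11273.019526
k! = 8! = 40320
P = 0.04035661 * 11273.019526 / 40320 ≈ 0.011283

0.011283


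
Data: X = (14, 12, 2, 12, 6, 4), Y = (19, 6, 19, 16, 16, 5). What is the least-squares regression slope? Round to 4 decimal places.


b = sum((xi-xbar)(yi-ybar)) / sum((xi-xbar)^2)
n = 6, xbar = 50/6 = 25/3 ≈ 8.333333, ybar = 81/6 = 13.5
Sxy = sum((xi-xbar)(yi-ybar)) = 9
Sxx = sum((xi-xbar)^2) = 370/3 ≈ 123.333333
b = Sxy / Sxx = 27/370 ≈ 0.072973

0.0730


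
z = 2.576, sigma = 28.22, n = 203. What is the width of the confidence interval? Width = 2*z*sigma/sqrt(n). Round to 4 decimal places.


width = 2*z*sigma/sqrt(n)
2*z*sigma = 2 * 2.576 * 28.22 = 145.38944
sqrt(203) ≈ 14.247807
width = 145.38944 / 14.247807 ≈ 10.204338

10.2043


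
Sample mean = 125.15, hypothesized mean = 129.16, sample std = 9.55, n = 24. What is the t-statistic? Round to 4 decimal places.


t = (xbar - mu0) / (s/sqrt(n))
xbar - mu0 = 125.15 - 129.16 = -4.01
sqrt(24) ≈ 4.89897949
s/sqrt(n) = 9.55 / 4.89897949 ≈ 1.94938559
t = -4.01 / 1.94938559 ≈ -2.057058

-2.0571


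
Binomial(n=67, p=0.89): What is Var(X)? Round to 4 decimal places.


Var = n*p*(1-p) = 67 * 0.89 * 0.11 = 6.5593

6.5593


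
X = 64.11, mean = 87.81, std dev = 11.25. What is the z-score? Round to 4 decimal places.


z = (X - mu) / sigma
X - mu = 64.11 - 87.81 = -23.7
z = -23.7 / 11.25 = -158/75 ≈ -2.106667

-2.1067


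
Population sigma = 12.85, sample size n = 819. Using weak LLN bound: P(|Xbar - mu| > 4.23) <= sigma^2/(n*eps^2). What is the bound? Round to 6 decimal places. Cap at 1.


bound = min(1, sigma^2/(n*eps^2))
sigma^2 = 12.85^2 = 165.1225
n*eps^2 = 819 * 4.23^2 = 819 * 17.8929 = 14654.2851
sigma^2/(n*eps^2) = 165.1225 / 14654.2851 ≈ 0.01126786

0.011268


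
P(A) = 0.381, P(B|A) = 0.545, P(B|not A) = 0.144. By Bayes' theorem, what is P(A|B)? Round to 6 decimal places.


P(A|B) = P(B|A)*P(A) / P(B), P(B) = P(B|A)*P(A) + P(B|not A)*P(not A)
P(B|A)*P(A) = 0.545 * 0.381 = 0.207645
P(B|not A)*P(not A) = 0.144 * 0.619 = 0.089136
P(B) = 0.207645 + 0.089136 = 0.296781
P(A|B) = 0.207645 / 0.296781 ≈ 0.69965732

0.699657


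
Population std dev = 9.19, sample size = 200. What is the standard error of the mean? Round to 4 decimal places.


SE = sigma / sqrt(n)
sqrt(200) ≈ 14.142136
SE = 9.19 / 14.142136 ≈ 0.649831

0.6498


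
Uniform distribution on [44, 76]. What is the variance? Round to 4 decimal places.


Var = (b-a)^2 / 12
(b-a)^2 = (76 - 44)^2 = 1024
Var = 1024/12 ≈ 85.333333

85.3333


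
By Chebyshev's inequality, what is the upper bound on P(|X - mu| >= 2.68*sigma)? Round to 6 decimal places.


P <= 1/k^2
k^2 = 2.68^2 = 7.1824
1/k^2 = 1 / 7.1824 = 625/4489 ≈ 0.13922923

0.139229


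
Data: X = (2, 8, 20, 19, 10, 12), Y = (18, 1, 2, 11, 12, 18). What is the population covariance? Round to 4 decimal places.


Cov = (1/n)*sum((xi-xbar)(yi-ybar))
n = 6, xbar = 71/6 ≈ 11.833333, ybar = 62/6 = 31/3 ≈ 10.333333
sum((xi-xbar)(yi-ybar)) = -314/3 ≈ -104.666667
Cov = -104.666667 / 6 = -157/9 ≈ -17.444444

-17.4444


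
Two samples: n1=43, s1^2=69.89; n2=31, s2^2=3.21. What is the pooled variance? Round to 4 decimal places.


sp^2 = ((n1-1)*s1^2 + (n2-1)*s2^2)/(n1+n2-2)
(n1-1)*s1^2 = 42 * 69.89 = 2935.38
(n2-1)*s2^2 = 30 * 3.21 = 96.3
numerator = 2935.38 + 96.3 = 3031.68
n1+n2-2 = 72
sp^2 = 3031.68 / 72 = 3158/75 ≈ 42.106667

42.1067


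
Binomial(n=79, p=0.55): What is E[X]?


E[X] = n*p = 79 * 0.55 = 43.45

43.45


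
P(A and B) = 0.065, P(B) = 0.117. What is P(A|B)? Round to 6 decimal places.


P(A|B) = P(A and B) / P(B) = 0.065 / 0.117 = 5/9 ≈ 0.55555556

0.555556


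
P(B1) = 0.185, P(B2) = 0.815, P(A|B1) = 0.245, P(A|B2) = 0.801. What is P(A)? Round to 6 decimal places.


P(A) = P(A|B1)*P(B1) + P(A|B2)*P(B2)
P(A|B1)*P(B1) = 0.245 * 0.185 = 0.045325
P(A|B2)*P(B2) = 0.801 * 0.815 = 0.652815
P(A) = 0.045325 + 0.652815 = 0.69814

0.698140


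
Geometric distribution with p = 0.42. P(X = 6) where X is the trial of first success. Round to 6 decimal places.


P = (1-p)^(k-1) * p
(1-p)^(k-1) = 0.58^5 ≈ 0.06563568
P = 0.06563568 * 0.42 ≈ 0.02756698

0.027567


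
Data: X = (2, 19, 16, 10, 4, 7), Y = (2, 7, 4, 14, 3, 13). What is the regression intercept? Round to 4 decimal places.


a = ybar - b*xbar, where b = sum((xi-xbar)(yi-ybar)) / sum((xi-xbar)^2)
n = 6, xbar = 58/6 = 29/3 ≈ 9.666667, ybar = 43/6 ≈ 7.166667
Sxy = sum((xi-xbar)(yi-ybar)) = 85/3 ≈ 28.333333
Sxx = sum((xi-xbar)^2) = 676/3 ≈ 225.333333
b = Sxy / Sxx = 85/676 ≈ 0.125740
a = 7.166667 - 0.125740 * 9.666667 = 4023/676 ≈ 5.951183

5.9512


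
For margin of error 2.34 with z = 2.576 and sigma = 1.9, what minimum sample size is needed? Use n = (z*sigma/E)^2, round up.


z*sigma/E = 2.576 * 1.9 / 2.34 = 6118/2925 ≈ 2.091624
(z*sigma/E)^2 ≈ 4.374891
round up: n = 5

5


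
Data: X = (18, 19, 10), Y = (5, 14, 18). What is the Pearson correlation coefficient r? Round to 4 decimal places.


r = sum((xi-xbar)(yi-ybar)) / sqrt(sum((xi-xbar)^2) * sum((yi-ybar)^2))
n = 3, xbar = 47/3 ≈ 15.666667, ybar = 37/3 ≈ 12.333333
Sxy = sum((xi-xbar)(yi-ybar)) = -131/3 ≈ -43.666667
Sxx = sum((xi-xbar)^2) = 146/3 ≈ 48.666667
Syy = sum((yi-ybar)^2) = 266/3 ≈ 88.666667
sqrt(Sxx*Syy) ≈ 65.689505
r = Sxy / sqrt(Sxx*Syy) = -43.666667 / 65.689505 ≈ -0.664743

-0.6647


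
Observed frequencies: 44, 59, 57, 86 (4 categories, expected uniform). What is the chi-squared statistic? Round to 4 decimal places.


chi2 = sum((O-E)^2/E), E = total/4
total = 246, E = 246/4 = 61.5
(44 - 61.5)^2 / 61.5 = 306.25 / 61.5 = 1225/246 ≈ 4.979675
(59 - 61.5)^2 / 61.5 = 6.25 / 61.5 = 25/246 ≈ 0.101626
(57 - 61.5)^2 / 61.5 = 20.25 / 61.5 = 27/82 ≈ 0.329268
(86 - 61.5)^2 / 61.5 = 600.25 / 61.5 = 2401/246 ≈ 9.760163
chi2 = 622/41 ≈ 15.170732

15.1707


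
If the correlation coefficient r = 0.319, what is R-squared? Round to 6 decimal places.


R^2 = r^2 = (0.319)^2 = 0.101761

0.101761


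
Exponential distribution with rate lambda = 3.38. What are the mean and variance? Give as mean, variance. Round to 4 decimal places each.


mean = 1/lam, var = 1/lam^2
mean = 1 / 3.38 = 50/169 ≈ 0.295858
lam^2 = 3.38^2 = 11.4244
var = 1 / 11.4244 ≈ 0.087532

0.2959, 0.0875


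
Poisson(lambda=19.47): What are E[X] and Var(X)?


E[X] = Var(X) = lambda = 19.47

19.47, 19.47


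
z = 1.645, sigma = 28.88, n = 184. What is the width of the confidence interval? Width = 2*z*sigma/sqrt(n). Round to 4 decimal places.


width = 2*z*sigma/sqrt(n)
2*z*sigma = 2 * 1.645 * 28.88 = 95.0152
sqrt(184) ≈ 13.564660
width = 95.0152 / 13.564660 ≈ 7.004613

7.0046


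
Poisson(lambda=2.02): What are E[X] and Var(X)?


E[X] = Var(X) = lambda = 2.02

2.02, 2.02


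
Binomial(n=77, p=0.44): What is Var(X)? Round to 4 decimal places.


Var = n*p*(1-p) = 77 * 0.44 * 0.56 = 18.9728

18.9728


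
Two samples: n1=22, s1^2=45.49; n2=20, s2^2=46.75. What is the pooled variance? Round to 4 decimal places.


sp^2 = ((n1-1)*s1^2 + (n2-1)*s2^2)/(n1+n2-2)
(n1-1)*s1^2 = 21 * 45.49 = 955.29
(n2-1)*s2^2 = 19 * 46.75 = 888.25
numerator = 955.29 + 888.25 = 1843.54
n1+n2-2 = 40
sp^2 = 1843.54 / 40 = 46.0885

46.0885


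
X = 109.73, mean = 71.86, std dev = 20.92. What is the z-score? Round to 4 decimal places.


z = (X - mu) / sigma
X - mu = 109.73 - 71.86 = 37.87
z = 37.87 / 20.92 = 3787/2092 ≈ 1.810229

1.8102


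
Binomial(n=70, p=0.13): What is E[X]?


E[X] = n*p = 70 * 0.13 = 9.1

9.1


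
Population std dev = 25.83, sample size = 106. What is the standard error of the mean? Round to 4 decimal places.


SE = sigma / sqrt(n)
sqrt(106) ≈ 10.295630
SE = 25.83 / 10.295630 ≈ 2.508831

2.5088


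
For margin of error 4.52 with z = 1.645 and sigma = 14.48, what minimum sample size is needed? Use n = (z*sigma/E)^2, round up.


z*sigma/E = 1.645 * 14.48 / 4.52 ≈ 5.269823
(z*sigma/E)^2 ≈ 27.771035
round up: n = 28

28


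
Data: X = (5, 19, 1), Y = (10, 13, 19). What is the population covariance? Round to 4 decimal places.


Cov = (1/n)*sum((xi-xbar)(yi-ybar))
n = 3, xbar = 25/3 ≈ 8.333333, ybar = 42/3 = 14
sum((xi-xbar)(yi-ybar)) = -34
Cov = -34 / 3 = -34/3 ≈ -11.333333

-11.3333


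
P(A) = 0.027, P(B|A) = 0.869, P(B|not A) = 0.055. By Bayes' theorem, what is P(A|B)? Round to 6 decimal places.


P(A|B) = P(B|A)*P(A) / P(B), P(B) = P(B|A)*P(A) + P(B|not A)*P(not A)
P(B|A)*P(A) = 0.869 * 0.027 = 0.023463
P(B|not A)*P(not A) = 0.055 * 0.973 = 0.053515
P(B) = 0.023463 + 0.053515 = 0.076978
P(A|B) = 0.023463 / 0.076978 = 2133/6998 ≈ 0.30480137

0.304801


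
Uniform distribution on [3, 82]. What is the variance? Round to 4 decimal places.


Var = (b-a)^2 / 12
(b-a)^2 = (82 - 3)^2 = 6241
Var = 6241/12 ≈ 520.083333

520.0833


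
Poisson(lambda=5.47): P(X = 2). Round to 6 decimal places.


P = e^(-lam) * lam^k / k!
e^(-5.47) ≈ 0.004211232
lam^k = 5.47^2 = 29.9209
k! = 2! = 2
P = 0.004211232 * 29.9209 / 2 ≈ 0.063002

0.063002


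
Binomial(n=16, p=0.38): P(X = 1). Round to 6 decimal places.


P = C(n,k) * p^k * (1-p)^(n-k)
C(16,1) = 16
p^k = 0.38^1 = 0.38
(1-p)^(n-k) = 0.62^15 ≈ 0.0007689097
P = 16 * 0.38 * 0.0007689097 ≈ 0.004675

0.004675


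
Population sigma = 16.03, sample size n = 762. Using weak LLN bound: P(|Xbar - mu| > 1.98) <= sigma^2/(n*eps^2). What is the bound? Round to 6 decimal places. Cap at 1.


bound = min(1, sigma^2/(n*eps^2))
sigma^2 = 16.03^2 = 256.9609
n*eps^2 = 762 * 1.98^2 = 762 * 3.9204 = 2987.3448
sigma^2/(n*eps^2) = 256.9609 / 2987.3448 ≈ 0.08601649

0.086016


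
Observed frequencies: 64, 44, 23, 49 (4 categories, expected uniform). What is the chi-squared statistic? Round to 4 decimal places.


chi2 = sum((O-E)^2/E), E = total/4
total = 180, E = 180/4 = 45
(64 - 45)^2 / 45 = 361 / 45 = 361/45 ≈ 8.022222
(44 - 45)^2 / 45 = 1 / 45 = 1/45 ≈ 0.022222
(23 - 45)^2 / 45 = 484 / 45 = 484/45 ≈ 10.755556
(49 - 45)^2 / 45 = 16 / 45 = 16/45 ≈ 0.355556
chi2 = 862/45 ≈ 19.155556

19.1556


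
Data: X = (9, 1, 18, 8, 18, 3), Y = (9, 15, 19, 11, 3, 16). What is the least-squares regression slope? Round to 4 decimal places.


b = sum((xi-xbar)(yi-ybar)) / sum((xi-xbar)^2)
n = 6, xbar = 57/6 = 9.5, ybar = 73/6 ≈ 12.166667
Sxy = sum((xi-xbar)(yi-ybar)) = -65.5
Sxx = sum((xi-xbar)^2) = 261.5
b = Sxy / Sxx = -131/523 ≈ -0.250478

-0.2505


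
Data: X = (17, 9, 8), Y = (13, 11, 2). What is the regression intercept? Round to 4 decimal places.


a = ybar - b*xbar, where b = sum((xi-xbar)(yi-ybar)) / sum((xi-xbar)^2)
n = 3, xbar = 34/3 ≈ 11.333333, ybar = 26/3 ≈ 8.666667
Sxy = sum((xi-xbar)(yi-ybar)) = 124/3 ≈ 41.333333
Sxx = sum((xi-xbar)^2) = 146/3 ≈ 48.666667
b = Sxy / Sxx = 62/73 ≈ 0.849315
a = 8.666667 - 0.849315 * 11.333333 = -70/73 ≈ -0.958904

-0.9589


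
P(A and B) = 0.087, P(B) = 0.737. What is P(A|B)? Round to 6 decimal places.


P(A|B) = P(A and B) / P(B) = 0.087 / 0.737 = 87/737 ≈ 0.11804613

0.118046


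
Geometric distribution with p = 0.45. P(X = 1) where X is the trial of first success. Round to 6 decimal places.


P = (1-p)^(k-1) * p
(1-p)^(k-1) = 0.55^0 = 1
P = 1 * 0.45 = 0.45

0.450000


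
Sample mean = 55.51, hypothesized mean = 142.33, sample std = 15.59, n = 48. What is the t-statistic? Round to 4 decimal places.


t = (xbar - mu0) / (s/sqrt(n))
xbar - mu0 = 55.51 - 142.33 = -86.82
sqrt(48) ≈ 6.92820323
s/sqrt(n) = 15.59 / 6.92820323 ≈ 2.25022267
t = -86.82 / 2.25022267 ≈ -38.582848

-38.5828


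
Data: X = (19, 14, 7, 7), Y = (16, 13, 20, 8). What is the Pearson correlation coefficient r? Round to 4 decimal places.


r = sum((xi-xbar)(yi-ybar)) / sqrt(sum((xi-xbar)^2) * sum((yi-ybar)^2))
n = 4, xbar = 47/4 = 11.75, ybar = 57/4 = 14.25
Sxy = sum((xi-xbar)(yi-ybar)) = 12.25
Sxx = sum((xi-xbar)^2) = 102.75
Syy = sum((yi-ybar)^2) = 76.75
sqrt(Sxx*Syy) ≈ 88.803505
r = Sxy / sqrt(Sxx*Syy) = 12.25 / 88.803505 ≈ 0.137945

0.1379


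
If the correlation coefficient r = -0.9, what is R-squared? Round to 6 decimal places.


R^2 = r^2 = (-0.9)^2 = 0.81

0.810000


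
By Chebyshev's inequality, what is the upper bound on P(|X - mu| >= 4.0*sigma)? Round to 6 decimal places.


P <= 1/k^2
k^2 = 4.0^2 = 16
1/k^2 = 1 / 16 = 0.0625

0.062500


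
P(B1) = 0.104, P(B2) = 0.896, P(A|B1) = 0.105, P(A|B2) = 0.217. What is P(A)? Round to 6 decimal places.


P(A) = P(A|B1)*P(B1) + P(A|B2)*P(B2)
P(A|B1)*P(B1) = 0.105 * 0.104 = 0.01092
P(A|B2)*P(B2) = 0.217 * 0.896 = 0.194432
P(A) = 0.01092 + 0.194432 = 0.205352

0.205352


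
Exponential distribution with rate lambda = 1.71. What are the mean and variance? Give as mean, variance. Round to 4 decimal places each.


mean = 1/lam, var = 1/lam^2
mean = 1 / 1.71 = 100/171 ≈ 0.584795
lam^2 = 1.71^2 = 2.9241
var = 1 / 2.9241 ≈ 0.341986

0.5848, 0.3420


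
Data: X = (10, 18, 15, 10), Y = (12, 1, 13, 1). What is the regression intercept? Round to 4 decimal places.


a = ybar - b*xbar, where b = sum((xi-xbar)(yi-ybar)) / sum((xi-xbar)^2)
n = 4, xbar = 53/4 = 13.25, ybar = 27/4 = 6.75
Sxy = sum((xi-xbar)(yi-ybar)) = -14.75
Sxx = sum((xi-xbar)^2) = 46.75
b = Sxy / Sxx = -59/187 ≈ -0.315508
a = 6.75 - (-0.315508) * 13.25 = 2044/187 ≈ 10.930481

10.9305


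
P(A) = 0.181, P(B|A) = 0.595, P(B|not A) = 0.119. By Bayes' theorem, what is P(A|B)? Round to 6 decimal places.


P(A|B) = P(B|A)*P(A) / P(B), P(B) = P(B|A)*P(A) + P(B|not A)*P(not A)
P(B|A)*P(A) = 0.595 * 0.181 = 0.107695
P(B|not A)*P(not A) = 0.119 * 0.819 = 0.097461
P(B) = 0.107695 + 0.097461 = 0.205156
P(A|B) = 0.107695 / 0.205156 = 905/1724 ≈ 0.52494200

0.524942


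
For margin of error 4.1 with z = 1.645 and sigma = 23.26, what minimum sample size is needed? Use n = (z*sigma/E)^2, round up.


z*sigma/E = 1.645 * 23.26 / 4.1 ≈ 9.332366
(z*sigma/E)^2 ≈ 87.093052
round up: n = 88

88


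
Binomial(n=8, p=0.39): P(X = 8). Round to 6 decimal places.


P = C(n,k) * p^k * (1-p)^(n-k)
C(8,8) = 1
p^k = 0.39^8 ≈ 0.0005352009
(1-p)^(n-k) = 0.61^0 = 1
P = 1 * 0.0005352009 * 1 ≈ 0.000535

0.000535


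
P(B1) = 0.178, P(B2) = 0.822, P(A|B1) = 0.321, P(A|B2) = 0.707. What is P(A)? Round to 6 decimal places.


P(A) = P(A|B1)*P(B1) + P(A|B2)*P(B2)
P(A|B1)*P(B1) = 0.321 * 0.178 = 0.057138
P(A|B2)*P(B2) = 0.707 * 0.822 = 0.581154
P(A) = 0.057138 + 0.581154 = 0.638292

0.638292


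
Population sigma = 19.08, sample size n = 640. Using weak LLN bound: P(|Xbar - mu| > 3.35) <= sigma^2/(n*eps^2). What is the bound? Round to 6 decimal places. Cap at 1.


bound = min(1, sigma^2/(n*eps^2))
sigma^2 = 19.08^2 = 364.0464
n*eps^2 = 640 * 3.35^2 = 640 * 11.2225 = 7182.4
sigma^2/(n*eps^2) = 364.0464 / 7182.4 ≈ 0.05068590

0.050686


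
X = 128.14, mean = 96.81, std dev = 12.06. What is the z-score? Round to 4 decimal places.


z = (X - mu) / sigma
X - mu = 128.14 - 96.81 = 31.33
z = 31.33 / 12.06 = 3133/1206 ≈ 2.597844

2.5978


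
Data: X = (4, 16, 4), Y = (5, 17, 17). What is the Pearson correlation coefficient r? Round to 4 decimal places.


r = sum((xi-xbar)(yi-ybar)) / sqrt(sum((xi-xbar)^2) * sum((yi-ybar)^2))
n = 3, xbar = 24/3 = 8, ybar = 39/3 = 13
Sxy = sum((xi-xbar)(yi-ybar)) = 48
Sxx = sum((xi-xbar)^2) = 96
Syy = sum((yi-ybar)^2) = 96
sqrt(Sxx*Syy) = 96
r = Sxy / sqrt(Sxx*Syy) = 48 / 96 = 0.5

0.5000


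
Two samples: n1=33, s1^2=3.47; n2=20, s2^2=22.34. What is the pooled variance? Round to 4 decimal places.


sp^2 = ((n1-1)*s1^2 + (n2-1)*s2^2)/(n1+n2-2)
(n1-1)*s1^2 = 32 * 3.47 = 111.04
(n2-1)*s2^2 = 19 * 22.34 = 424.46
numerator = 111.04 + 424.46 = 535.5
n1+n2-2 = 51
sp^2 = 535.5 / 51 = 10.5

10.5000


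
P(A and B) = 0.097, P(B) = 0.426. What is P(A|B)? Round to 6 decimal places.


P(A|B) = P(A and B) / P(B) = 0.097 / 0.426 = 97/426 ≈ 0.22769953

0.227700


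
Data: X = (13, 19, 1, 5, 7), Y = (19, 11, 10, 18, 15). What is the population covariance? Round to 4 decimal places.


Cov = (1/n)*sum((xi-xbar)(yi-ybar))
n = 5, xbar = 45/5 = 9, ybar = 73/5 = 14.6
sum((xi-xbar)(yi-ybar)) = 4
Cov = 4 / 5 = 0.8

0.8000


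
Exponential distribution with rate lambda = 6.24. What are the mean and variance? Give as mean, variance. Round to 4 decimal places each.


mean = 1/lam, var = 1/lam^2
mean = 1 / 6.24 = 25/156 ≈ 0.160256
lam^2 = 6.24^2 = 38.9376
var = 1 / 38.9376 ≈ 0.025682

0.1603, 0.0257


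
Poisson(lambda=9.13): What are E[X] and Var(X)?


E[X] = Var(X) = lambda = 9.13

9.13, 9.13


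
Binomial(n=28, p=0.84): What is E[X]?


E[X] = n*p = 28 * 0.84 = 23.52

23.52


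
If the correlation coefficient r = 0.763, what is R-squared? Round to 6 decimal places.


R^2 = r^2 = (0.763)^2 = 0.582169

0.582169


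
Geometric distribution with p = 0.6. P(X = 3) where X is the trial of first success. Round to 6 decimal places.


P = (1-p)^(k-1) * p
(1-p)^(k-1) = 0.4^2 = 0.16
P = 0.16 * 0.6 = 0.096

0.096000


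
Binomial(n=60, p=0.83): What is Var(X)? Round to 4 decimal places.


Var = n*p*(1-p) = 60 * 0.83 * 0.17 = 8.466

8.4660


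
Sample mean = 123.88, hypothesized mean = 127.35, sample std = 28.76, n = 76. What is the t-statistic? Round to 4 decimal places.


t = (xbar - mu0) / (s/sqrt(n))
xbar - mu0 = 123.88 - 127.35 = -3.47
sqrt(76) ≈ 8.71779789
s/sqrt(n) = 28.76 / 8.71779789 ≈ 3.29899825
t = -3.47 / 3.29899825 ≈ -1.051834

-1.0518


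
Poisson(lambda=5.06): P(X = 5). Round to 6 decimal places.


P = e^(-lam) * lam^k / k!
e^(-5.06) ≈ 0.006345560
lam^k = 5.06^5 ≈ 3317.054325
k! = 5! = 120
P = 0.006345560 * 3317.054325 / 120 ≈ 0.175405

0.175405


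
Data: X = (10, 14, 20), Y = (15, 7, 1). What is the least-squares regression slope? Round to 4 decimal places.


b = sum((xi-xbar)(yi-ybar)) / sum((xi-xbar)^2)
n = 3, xbar = 44/3 ≈ 14.666667, ybar = 23/3 ≈ 7.666667
Sxy = sum((xi-xbar)(yi-ybar)) = -208/3 ≈ -69.333333
Sxx = sum((xi-xbar)^2) = 152/3 ≈ 50.666667
b = Sxy / Sxx = -26/19 ≈ -1.368421

-1.3684


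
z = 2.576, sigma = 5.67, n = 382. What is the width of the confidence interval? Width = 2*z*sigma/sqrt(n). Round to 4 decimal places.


width = 2*z*sigma/sqrt(n)
2*z*sigma = 2 * 2.576 * 5.67 = 29.21184
sqrt(382) ≈ 19.544820
width = 29.21184 / 19.544820 ≈ 1.494608

1.4946


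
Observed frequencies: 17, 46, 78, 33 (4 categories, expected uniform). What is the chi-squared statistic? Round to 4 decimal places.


chi2 = sum((O-E)^2/E), E = total/4
total = 174, E = 174/4 = 43.5
(17 - 43.5)^2 / 43.5 = 702.25 / 43.5 = 2809/174 ≈ 16.143678
(46 - 43.5)^2 / 43.5 = 6.25 / 43.5 = 25/174 ≈ 0.143678
(78 - 43.5)^2 / 43.5 = 1190.25 / 43.5 = 1587/58 ≈ 27.362069
(33 - 43.5)^2 / 43.5 = 110.25 / 43.5 = 147/58 ≈ 2.534483
chi2 = 4018/87 ≈ 46.183908

46.1839


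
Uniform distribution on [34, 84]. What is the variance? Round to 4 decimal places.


Var = (b-a)^2 / 12
(b-a)^2 = (84 - 34)^2 = 2500
Var = 2500/12 ≈ 208.333333

208.3333


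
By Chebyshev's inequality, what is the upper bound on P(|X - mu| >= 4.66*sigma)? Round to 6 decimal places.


P <= 1/k^2
k^2 = 4.66^2 = 21.7156
1/k^2 = 1 / 21.7156 ≈ 0.04604984

0.046050


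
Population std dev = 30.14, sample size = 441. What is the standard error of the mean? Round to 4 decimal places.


SE = sigma / sqrt(n)
sqrt(441) = 21
SE = 30.14 / 21 = 1507/1050 ≈ 1.435238

1.4352


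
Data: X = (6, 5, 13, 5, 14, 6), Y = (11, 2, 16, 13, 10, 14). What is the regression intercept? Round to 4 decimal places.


a = ybar - b*xbar, where b = sum((xi-xbar)(yi-ybar)) / sum((xi-xbar)^2)
n = 6, xbar = 49/6 ≈ 8.166667, ybar = 66/6 = 11
Sxy = sum((xi-xbar)(yi-ybar)) = 34
Sxx = sum((xi-xbar)^2) = 521/6 ≈ 86.833333
b = Sxy / Sxx = 204/521 ≈ 0.391555
a = 11 - 0.391555 * 8.166667 = 4065/521 ≈ 7.802303

7.8023


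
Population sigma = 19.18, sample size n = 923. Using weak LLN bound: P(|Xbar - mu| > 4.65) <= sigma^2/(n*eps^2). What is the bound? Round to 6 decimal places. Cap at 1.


bound = min(1, sigma^2/(n*eps^2))
sigma^2 = 19.18^2 = 367.8724
n*eps^2 = 923 * 4.65^2 = 923 * 21.6225 = 19957.5675
sigma^2/(n*eps^2) = 367.8724 / 19957.5675 ≈ 0.01843273

0.018433


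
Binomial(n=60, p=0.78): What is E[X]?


E[X] = n*p = 60 * 0.78 = 46.8

46.8


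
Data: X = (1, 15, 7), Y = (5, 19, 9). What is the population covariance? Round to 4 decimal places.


Cov = (1/n)*sum((xi-xbar)(yi-ybar))
n = 3, xbar = 23/3 ≈ 7.666667, ybar = 33/3 = 11
sum((xi-xbar)(yi-ybar)) = 100
Cov = 100 / 3 = 100/3 ≈ 33.333333

33.3333


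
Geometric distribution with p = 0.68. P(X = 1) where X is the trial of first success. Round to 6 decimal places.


P = (1-p)^(k-1) * p
(1-p)^(k-1) = 0.32^0 = 1
P = 1 * 0.68 = 0.68

0.680000


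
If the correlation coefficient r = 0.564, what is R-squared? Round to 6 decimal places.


R^2 = r^2 = (0.564)^2 = 0.318096

0.318096


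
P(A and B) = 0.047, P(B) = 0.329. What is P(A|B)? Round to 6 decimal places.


P(A|B) = P(A and B) / P(B) = 0.047 / 0.329 = 1/7 ≈ 0.14285714

0.142857


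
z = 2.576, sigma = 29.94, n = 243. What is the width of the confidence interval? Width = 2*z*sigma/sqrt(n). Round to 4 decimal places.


width = 2*z*sigma/sqrt(n)
2*z*sigma = 2 * 2.576 * 29.94 = 154.25088
sqrt(243) ≈ 15.588457
width = 154.25088 / 15.588457 ≈ 9.895199

9.8952


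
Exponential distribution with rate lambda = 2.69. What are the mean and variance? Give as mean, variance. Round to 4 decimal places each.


mean = 1/lam, var = 1/lam^2
mean = 1 / 2.69 = 100/269 ≈ 0.371747
lam^2 = 2.69^2 = 7.2361
var = 1 / 7.2361 ≈ 0.138196

0.3717, 0.1382


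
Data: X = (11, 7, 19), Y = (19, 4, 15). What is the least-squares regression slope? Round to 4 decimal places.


b = sum((xi-xbar)(yi-ybar)) / sum((xi-xbar)^2)
n = 3, xbar = 37/3 ≈ 12.333333, ybar = 38/3 ≈ 12.666667
Sxy = sum((xi-xbar)(yi-ybar)) = 160/3 ≈ 53.333333
Sxx = sum((xi-xbar)^2) = 224/3 ≈ 74.666667
b = Sxy / Sxx = 5/7 ≈ 0.714286

0.7143


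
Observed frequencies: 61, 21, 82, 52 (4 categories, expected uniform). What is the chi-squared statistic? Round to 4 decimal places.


chi2 = sum((O-E)^2/E), E = total/4
total = 216, E = 216/4 = 54
(61 - 54)^2 / 54 = 49 / 54 = 49/54 ≈ 0.907407
(21 - 54)^2 / 54 = 1089 / 54 = 121/6 ≈ 20.166667
(82 - 54)^2 / 54 = 784 / 54 = 392/27 ≈ 14.518519
(52 - 54)^2 / 54 = 4 / 54 = 2/27 ≈ 0.074074
chi2 = 107/3 ≈ 35.666667

35.6667


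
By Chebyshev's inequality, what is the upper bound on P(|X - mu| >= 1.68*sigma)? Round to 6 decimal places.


P <= 1/k^2
k^2 = 1.68^2 = 2.8224
1/k^2 = 1 / 2.8224 = 625/1764 ≈ 0.35430839

0.354308


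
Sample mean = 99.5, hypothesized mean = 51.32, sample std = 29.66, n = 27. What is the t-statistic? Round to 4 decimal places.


t = (xbar - mu0) / (s/sqrt(n))
xbar - mu0 = 99.5 - 51.32 = 48.18
sqrt(27) ≈ 5.19615242
s/sqrt(n) = 29.66 / 5.19615242 ≈ 5.70806966
t = 48.18 / 5.70806966 ≈ 8.440682

8.4407


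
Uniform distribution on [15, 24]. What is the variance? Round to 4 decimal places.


Var = (b-a)^2 / 12
(b-a)^2 = (24 - 15)^2 = 81
Var = 81/12 = 6.75

6.7500
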